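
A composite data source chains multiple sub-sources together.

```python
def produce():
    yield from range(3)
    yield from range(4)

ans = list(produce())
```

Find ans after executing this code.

Step 1: Trace yields in order:
  yield 0
  yield 1
  yield 2
  yield 0
  yield 1
  yield 2
  yield 3
Therefore ans = [0, 1, 2, 0, 1, 2, 3].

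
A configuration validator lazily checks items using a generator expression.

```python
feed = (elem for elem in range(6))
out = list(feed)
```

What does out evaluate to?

Step 1: Generator expression iterates range(6): [0, 1, 2, 3, 4, 5].
Step 2: list() collects all values.
Therefore out = [0, 1, 2, 3, 4, 5].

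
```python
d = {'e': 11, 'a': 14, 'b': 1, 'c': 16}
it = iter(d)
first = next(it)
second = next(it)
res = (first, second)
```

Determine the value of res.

Step 1: iter(d) iterates over keys: ['e', 'a', 'b', 'c'].
Step 2: first = next(it) = 'e', second = next(it) = 'a'.
Therefore res = ('e', 'a').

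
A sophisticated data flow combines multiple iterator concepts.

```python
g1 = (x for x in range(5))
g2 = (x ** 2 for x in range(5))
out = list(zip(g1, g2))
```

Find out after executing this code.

Step 1: g1 produces [0, 1, 2, 3, 4].
Step 2: g2 produces [0, 1, 4, 9, 16].
Step 3: zip pairs them: [(0, 0), (1, 1), (2, 4), (3, 9), (4, 16)].
Therefore out = [(0, 0), (1, 1), (2, 4), (3, 9), (4, 16)].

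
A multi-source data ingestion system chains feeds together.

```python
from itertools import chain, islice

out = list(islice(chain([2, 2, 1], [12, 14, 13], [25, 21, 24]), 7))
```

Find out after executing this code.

Step 1: chain([2, 2, 1], [12, 14, 13], [25, 21, 24]) = [2, 2, 1, 12, 14, 13, 25, 21, 24].
Step 2: islice takes first 7 elements: [2, 2, 1, 12, 14, 13, 25].
Therefore out = [2, 2, 1, 12, 14, 13, 25].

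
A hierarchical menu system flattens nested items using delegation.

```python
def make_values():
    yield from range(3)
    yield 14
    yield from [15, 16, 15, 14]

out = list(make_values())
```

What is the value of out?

Step 1: Trace yields in order:
  yield 0
  yield 1
  yield 2
  yield 14
  yield 15
  yield 16
  yield 15
  yield 14
Therefore out = [0, 1, 2, 14, 15, 16, 15, 14].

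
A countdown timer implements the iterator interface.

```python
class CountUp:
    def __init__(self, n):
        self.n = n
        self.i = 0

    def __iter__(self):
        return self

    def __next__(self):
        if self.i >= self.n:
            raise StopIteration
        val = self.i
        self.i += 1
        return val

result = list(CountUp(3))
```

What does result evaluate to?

Step 1: CountUp(3) creates an iterator counting 0 to 2.
Step 2: list() consumes all values: [0, 1, 2].
Therefore result = [0, 1, 2].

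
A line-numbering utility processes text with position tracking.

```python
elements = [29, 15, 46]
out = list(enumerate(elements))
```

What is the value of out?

Step 1: enumerate pairs each element with its index:
  (0, 29)
  (1, 15)
  (2, 46)
Therefore out = [(0, 29), (1, 15), (2, 46)].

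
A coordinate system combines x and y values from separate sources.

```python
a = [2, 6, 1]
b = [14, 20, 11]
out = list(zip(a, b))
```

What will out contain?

Step 1: zip pairs elements at same index:
  Index 0: (2, 14)
  Index 1: (6, 20)
  Index 2: (1, 11)
Therefore out = [(2, 14), (6, 20), (1, 11)].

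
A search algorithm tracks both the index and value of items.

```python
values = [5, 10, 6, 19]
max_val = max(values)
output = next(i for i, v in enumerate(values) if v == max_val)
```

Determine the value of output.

Step 1: max([5, 10, 6, 19]) = 19.
Step 2: Find first index where value == 19:
  Index 0: 5 != 19
  Index 1: 10 != 19
  Index 2: 6 != 19
  Index 3: 19 == 19, found!
Therefore output = 3.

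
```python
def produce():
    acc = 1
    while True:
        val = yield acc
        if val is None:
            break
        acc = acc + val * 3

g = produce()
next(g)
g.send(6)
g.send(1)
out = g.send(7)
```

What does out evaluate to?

Step 1: next() -> yield acc=1.
Step 2: send(6) -> val=6, acc = 1 + 6*3 = 19, yield 19.
Step 3: send(1) -> val=1, acc = 19 + 1*3 = 22, yield 22.
Step 4: send(7) -> val=7, acc = 22 + 7*3 = 43, yield 43.
Therefore out = 43.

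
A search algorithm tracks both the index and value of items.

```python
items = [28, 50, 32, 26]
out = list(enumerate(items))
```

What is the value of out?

Step 1: enumerate pairs each element with its index:
  (0, 28)
  (1, 50)
  (2, 32)
  (3, 26)
Therefore out = [(0, 28), (1, 50), (2, 32), (3, 26)].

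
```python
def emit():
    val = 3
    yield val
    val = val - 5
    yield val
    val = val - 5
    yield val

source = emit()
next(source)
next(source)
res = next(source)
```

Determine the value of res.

Step 1: Trace through generator execution:
  Yield 1: val starts at 3, yield 3
  Yield 2: val = 3 - 5 = -2, yield -2
  Yield 3: val = -2 - 5 = -7, yield -7
Step 2: First next() gets 3, second next() gets the second value, third next() yields -7.
Therefore res = -7.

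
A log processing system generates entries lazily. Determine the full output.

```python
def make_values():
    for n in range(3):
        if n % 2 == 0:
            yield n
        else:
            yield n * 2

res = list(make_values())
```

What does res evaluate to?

Step 1: For each n in range(3), yield n if even, else n*2:
  n=0 (even): yield 0
  n=1 (odd): yield 1*2 = 2
  n=2 (even): yield 2
Therefore res = [0, 2, 2].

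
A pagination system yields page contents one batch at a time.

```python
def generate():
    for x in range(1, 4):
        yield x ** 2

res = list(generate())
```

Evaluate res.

Step 1: For each x in range(1, 4), yield x**2:
  x=1: yield 1**2 = 1
  x=2: yield 2**2 = 4
  x=3: yield 3**2 = 9
Therefore res = [1, 4, 9].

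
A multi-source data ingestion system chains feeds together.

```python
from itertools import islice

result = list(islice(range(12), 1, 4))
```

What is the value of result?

Step 1: islice(range(12), 1, 4) takes elements at indices [1, 4).
Step 2: Elements: [1, 2, 3].
Therefore result = [1, 2, 3].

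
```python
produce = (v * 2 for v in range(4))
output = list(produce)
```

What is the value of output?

Step 1: For each v in range(4), compute v*2:
  v=0: 0*2 = 0
  v=1: 1*2 = 2
  v=2: 2*2 = 4
  v=3: 3*2 = 6
Therefore output = [0, 2, 4, 6].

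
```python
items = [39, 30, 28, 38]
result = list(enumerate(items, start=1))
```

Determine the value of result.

Step 1: enumerate with start=1:
  (1, 39)
  (2, 30)
  (3, 28)
  (4, 38)
Therefore result = [(1, 39), (2, 30), (3, 28), (4, 38)].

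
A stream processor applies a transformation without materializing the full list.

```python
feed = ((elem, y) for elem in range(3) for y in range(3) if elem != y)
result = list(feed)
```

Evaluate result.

Step 1: Nested generator over range(3) x range(3) where elem != y:
  (0, 0): excluded (elem == y)
  (0, 1): included
  (0, 2): included
  (1, 0): included
  (1, 1): excluded (elem == y)
  (1, 2): included
  (2, 0): included
  (2, 1): included
  (2, 2): excluded (elem == y)
Therefore result = [(0, 1), (0, 2), (1, 0), (1, 2), (2, 0), (2, 1)].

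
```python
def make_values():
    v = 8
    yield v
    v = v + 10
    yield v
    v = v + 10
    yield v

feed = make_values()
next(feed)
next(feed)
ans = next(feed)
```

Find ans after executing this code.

Step 1: Trace through generator execution:
  Yield 1: v starts at 8, yield 8
  Yield 2: v = 8 + 10 = 18, yield 18
  Yield 3: v = 18 + 10 = 28, yield 28
Step 2: First next() gets 8, second next() gets the second value, third next() yields 28.
Therefore ans = 28.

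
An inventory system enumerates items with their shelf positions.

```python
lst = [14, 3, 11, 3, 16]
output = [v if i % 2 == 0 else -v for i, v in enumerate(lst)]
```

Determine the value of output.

Step 1: For each (i, v), keep v if i is even, negate if odd:
  i=0 (even): keep 14
  i=1 (odd): negate to -3
  i=2 (even): keep 11
  i=3 (odd): negate to -3
  i=4 (even): keep 16
Therefore output = [14, -3, 11, -3, 16].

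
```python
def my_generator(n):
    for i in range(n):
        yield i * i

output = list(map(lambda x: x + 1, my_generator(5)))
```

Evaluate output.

Step 1: my_generator(5) yields squares: [0, 1, 4, 9, 16].
Step 2: map adds 1 to each: [1, 2, 5, 10, 17].
Therefore output = [1, 2, 5, 10, 17].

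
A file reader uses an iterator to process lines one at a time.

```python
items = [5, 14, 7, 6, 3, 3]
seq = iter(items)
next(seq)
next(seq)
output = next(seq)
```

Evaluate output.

Step 1: Create iterator over [5, 14, 7, 6, 3, 3].
Step 2: next() consumes 5.
Step 3: next() consumes 14.
Step 4: next() returns 7.
Therefore output = 7.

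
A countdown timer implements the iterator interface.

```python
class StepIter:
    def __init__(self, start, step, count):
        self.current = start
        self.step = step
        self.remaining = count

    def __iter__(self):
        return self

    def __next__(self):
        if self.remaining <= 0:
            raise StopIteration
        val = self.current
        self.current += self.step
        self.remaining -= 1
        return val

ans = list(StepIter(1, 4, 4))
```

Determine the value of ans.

Step 1: StepIter starts at 1, increments by 4, for 4 steps:
  Yield 1, then current += 4
  Yield 5, then current += 4
  Yield 9, then current += 4
  Yield 13, then current += 4
Therefore ans = [1, 5, 9, 13].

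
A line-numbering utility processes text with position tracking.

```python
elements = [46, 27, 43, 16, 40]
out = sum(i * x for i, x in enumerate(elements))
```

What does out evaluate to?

Step 1: Compute i * x for each (i, x) in enumerate([46, 27, 43, 16, 40]):
  i=0, x=46: 0*46 = 0
  i=1, x=27: 1*27 = 27
  i=2, x=43: 2*43 = 86
  i=3, x=16: 3*16 = 48
  i=4, x=40: 4*40 = 160
Step 2: sum = 0 + 27 + 86 + 48 + 160 = 321.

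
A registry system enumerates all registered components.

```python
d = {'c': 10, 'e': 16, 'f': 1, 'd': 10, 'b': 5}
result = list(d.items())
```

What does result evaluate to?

Step 1: d.items() returns (key, value) pairs in insertion order.
Therefore result = [('c', 10), ('e', 16), ('f', 1), ('d', 10), ('b', 5)].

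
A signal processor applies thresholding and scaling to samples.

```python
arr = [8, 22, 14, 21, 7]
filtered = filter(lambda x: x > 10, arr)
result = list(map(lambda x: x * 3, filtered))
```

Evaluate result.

Step 1: Filter arr for elements > 10:
  8: removed
  22: kept
  14: kept
  21: kept
  7: removed
Step 2: Map x * 3 on filtered [22, 14, 21]:
  22 -> 66
  14 -> 42
  21 -> 63
Therefore result = [66, 42, 63].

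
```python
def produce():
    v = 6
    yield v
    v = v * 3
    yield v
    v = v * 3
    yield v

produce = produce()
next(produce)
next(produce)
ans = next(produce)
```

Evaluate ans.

Step 1: Trace through generator execution:
  Yield 1: v starts at 6, yield 6
  Yield 2: v = 6 * 3 = 18, yield 18
  Yield 3: v = 18 * 3 = 54, yield 54
Step 2: First next() gets 6, second next() gets the second value, third next() yields 54.
Therefore ans = 54.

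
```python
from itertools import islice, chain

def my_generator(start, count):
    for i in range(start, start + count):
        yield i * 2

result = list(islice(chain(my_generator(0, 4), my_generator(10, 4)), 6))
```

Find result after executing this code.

Step 1: my_generator(0, 4) yields [0, 2, 4, 6].
Step 2: my_generator(10, 4) yields [20, 22, 24, 26].
Step 3: chain concatenates: [0, 2, 4, 6, 20, 22, 24, 26].
Step 4: islice takes first 6: [0, 2, 4, 6, 20, 22].
Therefore result = [0, 2, 4, 6, 20, 22].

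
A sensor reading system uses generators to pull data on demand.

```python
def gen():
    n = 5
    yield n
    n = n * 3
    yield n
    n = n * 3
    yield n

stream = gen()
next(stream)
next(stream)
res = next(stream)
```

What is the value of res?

Step 1: Trace through generator execution:
  Yield 1: n starts at 5, yield 5
  Yield 2: n = 5 * 3 = 15, yield 15
  Yield 3: n = 15 * 3 = 45, yield 45
Step 2: First next() gets 5, second next() gets the second value, third next() yields 45.
Therefore res = 45.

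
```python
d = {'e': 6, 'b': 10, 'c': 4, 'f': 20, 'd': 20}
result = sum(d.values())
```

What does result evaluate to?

Step 1: d.values() = [6, 10, 4, 20, 20].
Step 2: sum = 60.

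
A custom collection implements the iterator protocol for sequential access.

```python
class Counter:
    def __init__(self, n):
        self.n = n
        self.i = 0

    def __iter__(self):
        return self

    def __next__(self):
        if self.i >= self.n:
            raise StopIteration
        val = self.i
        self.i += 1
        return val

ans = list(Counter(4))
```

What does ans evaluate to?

Step 1: Counter(4) creates an iterator counting 0 to 3.
Step 2: list() consumes all values: [0, 1, 2, 3].
Therefore ans = [0, 1, 2, 3].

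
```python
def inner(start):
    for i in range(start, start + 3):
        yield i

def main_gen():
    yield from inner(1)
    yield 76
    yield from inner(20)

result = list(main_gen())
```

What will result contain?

Step 1: main_gen() delegates to inner(1):
  yield 1
  yield 2
  yield 3
Step 2: yield 76
Step 3: Delegates to inner(20):
  yield 20
  yield 21
  yield 22
Therefore result = [1, 2, 3, 76, 20, 21, 22].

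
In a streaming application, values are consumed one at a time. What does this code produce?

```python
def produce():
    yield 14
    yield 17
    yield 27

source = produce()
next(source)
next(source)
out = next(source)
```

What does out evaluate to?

Step 1: produce() creates a generator.
Step 2: next(source) yields 14 (consumed and discarded).
Step 3: next(source) yields 17 (consumed and discarded).
Step 4: next(source) yields 27, assigned to out.
Therefore out = 27.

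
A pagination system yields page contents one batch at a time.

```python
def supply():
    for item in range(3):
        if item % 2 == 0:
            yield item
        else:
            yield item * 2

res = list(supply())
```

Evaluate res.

Step 1: For each item in range(3), yield item if even, else item*2:
  item=0 (even): yield 0
  item=1 (odd): yield 1*2 = 2
  item=2 (even): yield 2
Therefore res = [0, 2, 2].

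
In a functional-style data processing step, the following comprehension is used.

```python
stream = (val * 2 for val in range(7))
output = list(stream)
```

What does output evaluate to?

Step 1: For each val in range(7), compute val*2:
  val=0: 0*2 = 0
  val=1: 1*2 = 2
  val=2: 2*2 = 4
  val=3: 3*2 = 6
  val=4: 4*2 = 8
  val=5: 5*2 = 10
  val=6: 6*2 = 12
Therefore output = [0, 2, 4, 6, 8, 10, 12].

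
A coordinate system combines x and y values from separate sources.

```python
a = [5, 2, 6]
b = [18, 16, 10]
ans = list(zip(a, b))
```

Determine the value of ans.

Step 1: zip pairs elements at same index:
  Index 0: (5, 18)
  Index 1: (2, 16)
  Index 2: (6, 10)
Therefore ans = [(5, 18), (2, 16), (6, 10)].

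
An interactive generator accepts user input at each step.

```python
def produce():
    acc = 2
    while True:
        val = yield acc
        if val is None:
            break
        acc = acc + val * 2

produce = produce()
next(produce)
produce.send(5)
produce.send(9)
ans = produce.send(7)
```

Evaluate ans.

Step 1: next() -> yield acc=2.
Step 2: send(5) -> val=5, acc = 2 + 5*2 = 12, yield 12.
Step 3: send(9) -> val=9, acc = 12 + 9*2 = 30, yield 30.
Step 4: send(7) -> val=7, acc = 30 + 7*2 = 44, yield 44.
Therefore ans = 44.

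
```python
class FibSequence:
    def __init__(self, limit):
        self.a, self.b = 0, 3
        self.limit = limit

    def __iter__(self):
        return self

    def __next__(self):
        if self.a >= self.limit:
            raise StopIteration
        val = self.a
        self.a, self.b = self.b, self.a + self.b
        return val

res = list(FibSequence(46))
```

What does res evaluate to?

Step 1: Fibonacci-like sequence (a=0, b=3) until >= 46:
  Yield 0, then a,b = 3,3
  Yield 3, then a,b = 3,6
  Yield 3, then a,b = 6,9
  Yield 6, then a,b = 9,15
  Yield 9, then a,b = 15,24
  Yield 15, then a,b = 24,39
  Yield 24, then a,b = 39,63
  Yield 39, then a,b = 63,102
Step 2: 63 >= 46, stop.
Therefore res = [0, 3, 3, 6, 9, 15, 24, 39].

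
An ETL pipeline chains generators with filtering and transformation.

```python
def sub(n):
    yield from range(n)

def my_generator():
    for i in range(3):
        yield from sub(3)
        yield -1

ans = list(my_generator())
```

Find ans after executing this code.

Step 1: For each i in range(3):
  i=0: yield from sub(3) -> [0, 1, 2], then yield -1
  i=1: yield from sub(3) -> [0, 1, 2], then yield -1
  i=2: yield from sub(3) -> [0, 1, 2], then yield -1
Therefore ans = [0, 1, 2, -1, 0, 1, 2, -1, 0, 1, 2, -1].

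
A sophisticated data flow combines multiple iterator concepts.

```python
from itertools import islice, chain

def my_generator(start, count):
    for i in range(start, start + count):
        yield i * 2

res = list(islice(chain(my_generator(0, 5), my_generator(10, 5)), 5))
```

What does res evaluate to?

Step 1: my_generator(0, 5) yields [0, 2, 4, 6, 8].
Step 2: my_generator(10, 5) yields [20, 22, 24, 26, 28].
Step 3: chain concatenates: [0, 2, 4, 6, 8, 20, 22, 24, 26, 28].
Step 4: islice takes first 5: [0, 2, 4, 6, 8].
Therefore res = [0, 2, 4, 6, 8].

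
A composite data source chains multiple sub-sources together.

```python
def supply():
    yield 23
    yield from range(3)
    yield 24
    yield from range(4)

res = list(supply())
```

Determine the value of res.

Step 1: Trace yields in order:
  yield 23
  yield 0
  yield 1
  yield 2
  yield 24
  yield 0
  yield 1
  yield 2
  yield 3
Therefore res = [23, 0, 1, 2, 24, 0, 1, 2, 3].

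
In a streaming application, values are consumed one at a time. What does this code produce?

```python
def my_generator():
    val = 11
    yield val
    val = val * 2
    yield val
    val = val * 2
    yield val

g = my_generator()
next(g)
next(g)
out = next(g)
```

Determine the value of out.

Step 1: Trace through generator execution:
  Yield 1: val starts at 11, yield 11
  Yield 2: val = 11 * 2 = 22, yield 22
  Yield 3: val = 22 * 2 = 44, yield 44
Step 2: First next() gets 11, second next() gets the second value, third next() yields 44.
Therefore out = 44.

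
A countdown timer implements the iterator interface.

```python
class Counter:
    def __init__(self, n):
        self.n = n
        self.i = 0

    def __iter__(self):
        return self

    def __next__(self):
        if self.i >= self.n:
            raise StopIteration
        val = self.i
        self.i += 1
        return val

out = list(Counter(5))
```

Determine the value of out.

Step 1: Counter(5) creates an iterator counting 0 to 4.
Step 2: list() consumes all values: [0, 1, 2, 3, 4].
Therefore out = [0, 1, 2, 3, 4].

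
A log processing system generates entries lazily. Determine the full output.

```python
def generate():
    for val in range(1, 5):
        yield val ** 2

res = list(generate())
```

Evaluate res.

Step 1: For each val in range(1, 5), yield val**2:
  val=1: yield 1**2 = 1
  val=2: yield 2**2 = 4
  val=3: yield 3**2 = 9
  val=4: yield 4**2 = 16
Therefore res = [1, 4, 9, 16].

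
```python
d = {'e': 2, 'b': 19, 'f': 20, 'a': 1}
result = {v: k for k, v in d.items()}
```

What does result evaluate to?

Step 1: Invert dict (swap keys and values):
  'e': 2 -> 2: 'e'
  'b': 19 -> 19: 'b'
  'f': 20 -> 20: 'f'
  'a': 1 -> 1: 'a'
Therefore result = {2: 'e', 19: 'b', 20: 'f', 1: 'a'}.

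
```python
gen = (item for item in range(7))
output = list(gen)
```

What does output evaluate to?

Step 1: Generator expression iterates range(7): [0, 1, 2, 3, 4, 5, 6].
Step 2: list() collects all values.
Therefore output = [0, 1, 2, 3, 4, 5, 6].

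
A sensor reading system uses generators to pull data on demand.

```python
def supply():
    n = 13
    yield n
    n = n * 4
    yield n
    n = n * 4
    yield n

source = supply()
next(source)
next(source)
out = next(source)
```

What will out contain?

Step 1: Trace through generator execution:
  Yield 1: n starts at 13, yield 13
  Yield 2: n = 13 * 4 = 52, yield 52
  Yield 3: n = 52 * 4 = 208, yield 208
Step 2: First next() gets 13, second next() gets the second value, third next() yields 208.
Therefore out = 208.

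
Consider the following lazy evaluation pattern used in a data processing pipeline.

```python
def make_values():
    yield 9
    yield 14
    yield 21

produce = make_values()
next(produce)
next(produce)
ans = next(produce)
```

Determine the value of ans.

Step 1: make_values() creates a generator.
Step 2: next(produce) yields 9 (consumed and discarded).
Step 3: next(produce) yields 14 (consumed and discarded).
Step 4: next(produce) yields 21, assigned to ans.
Therefore ans = 21.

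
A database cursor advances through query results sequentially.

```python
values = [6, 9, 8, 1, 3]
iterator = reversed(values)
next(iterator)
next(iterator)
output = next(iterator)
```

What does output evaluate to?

Step 1: reversed([6, 9, 8, 1, 3]) gives iterator: [3, 1, 8, 9, 6].
Step 2: First next() = 3, second next() = 1.
Step 3: Third next() = 8.
Therefore output = 8.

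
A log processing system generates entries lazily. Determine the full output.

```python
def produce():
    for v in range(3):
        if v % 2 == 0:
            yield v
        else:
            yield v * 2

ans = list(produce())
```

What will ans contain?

Step 1: For each v in range(3), yield v if even, else v*2:
  v=0 (even): yield 0
  v=1 (odd): yield 1*2 = 2
  v=2 (even): yield 2
Therefore ans = [0, 2, 2].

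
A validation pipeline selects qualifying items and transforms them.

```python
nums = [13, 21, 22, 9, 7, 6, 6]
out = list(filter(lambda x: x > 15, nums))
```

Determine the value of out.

Step 1: Filter elements > 15:
  13: removed
  21: kept
  22: kept
  9: removed
  7: removed
  6: removed
  6: removed
Therefore out = [21, 22].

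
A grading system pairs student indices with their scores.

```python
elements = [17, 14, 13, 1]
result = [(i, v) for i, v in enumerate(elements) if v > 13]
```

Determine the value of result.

Step 1: Filter enumerate([17, 14, 13, 1]) keeping v > 13:
  (0, 17): 17 > 13, included
  (1, 14): 14 > 13, included
  (2, 13): 13 <= 13, excluded
  (3, 1): 1 <= 13, excluded
Therefore result = [(0, 17), (1, 14)].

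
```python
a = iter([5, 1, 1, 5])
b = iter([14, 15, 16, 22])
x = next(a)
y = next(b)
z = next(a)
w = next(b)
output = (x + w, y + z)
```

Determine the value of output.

Step 1: a iterates [5, 1, 1, 5], b iterates [14, 15, 16, 22].
Step 2: x = next(a) = 5, y = next(b) = 14.
Step 3: z = next(a) = 1, w = next(b) = 15.
Step 4: output = (5 + 15, 14 + 1) = (20, 15).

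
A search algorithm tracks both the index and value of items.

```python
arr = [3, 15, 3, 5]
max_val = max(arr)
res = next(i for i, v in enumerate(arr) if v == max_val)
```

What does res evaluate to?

Step 1: max([3, 15, 3, 5]) = 15.
Step 2: Find first index where value == 15:
  Index 0: 3 != 15
  Index 1: 15 == 15, found!
Therefore res = 1.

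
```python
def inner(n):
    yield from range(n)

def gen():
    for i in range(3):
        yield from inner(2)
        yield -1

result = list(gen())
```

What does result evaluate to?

Step 1: For each i in range(3):
  i=0: yield from inner(2) -> [0, 1], then yield -1
  i=1: yield from inner(2) -> [0, 1], then yield -1
  i=2: yield from inner(2) -> [0, 1], then yield -1
Therefore result = [0, 1, -1, 0, 1, -1, 0, 1, -1].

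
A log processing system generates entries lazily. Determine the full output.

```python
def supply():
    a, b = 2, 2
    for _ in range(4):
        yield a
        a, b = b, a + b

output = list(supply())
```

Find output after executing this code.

Step 1: Fibonacci-like sequence starting with a=2, b=2:
  Iteration 1: yield a=2, then a,b = 2,4
  Iteration 2: yield a=2, then a,b = 4,6
  Iteration 3: yield a=4, then a,b = 6,10
  Iteration 4: yield a=6, then a,b = 10,16
Therefore output = [2, 2, 4, 6].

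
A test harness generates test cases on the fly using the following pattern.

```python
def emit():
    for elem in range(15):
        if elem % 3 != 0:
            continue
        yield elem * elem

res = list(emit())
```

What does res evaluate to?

Step 1: Only yield elem**2 when elem is divisible by 3:
  elem=0: 0 % 3 == 0, yield 0**2 = 0
  elem=3: 3 % 3 == 0, yield 3**2 = 9
  elem=6: 6 % 3 == 0, yield 6**2 = 36
  elem=9: 9 % 3 == 0, yield 9**2 = 81
  elem=12: 12 % 3 == 0, yield 12**2 = 144
Therefore res = [0, 9, 36, 81, 144].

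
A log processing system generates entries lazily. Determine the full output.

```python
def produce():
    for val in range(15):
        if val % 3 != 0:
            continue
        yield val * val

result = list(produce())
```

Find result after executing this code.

Step 1: Only yield val**2 when val is divisible by 3:
  val=0: 0 % 3 == 0, yield 0**2 = 0
  val=3: 3 % 3 == 0, yield 3**2 = 9
  val=6: 6 % 3 == 0, yield 6**2 = 36
  val=9: 9 % 3 == 0, yield 9**2 = 81
  val=12: 12 % 3 == 0, yield 12**2 = 144
Therefore result = [0, 9, 36, 81, 144].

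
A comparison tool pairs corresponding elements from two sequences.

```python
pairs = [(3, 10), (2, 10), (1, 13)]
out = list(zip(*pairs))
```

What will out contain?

Step 1: zip(*pairs) transposes: unzips [(3, 10), (2, 10), (1, 13)] into separate sequences.
Step 2: First elements: (3, 2, 1), second elements: (10, 10, 13).
Therefore out = [(3, 2, 1), (10, 10, 13)].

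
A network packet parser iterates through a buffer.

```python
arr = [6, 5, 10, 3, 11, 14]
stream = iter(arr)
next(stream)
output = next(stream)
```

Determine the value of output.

Step 1: Create iterator over [6, 5, 10, 3, 11, 14].
Step 2: next() consumes 6.
Step 3: next() returns 5.
Therefore output = 5.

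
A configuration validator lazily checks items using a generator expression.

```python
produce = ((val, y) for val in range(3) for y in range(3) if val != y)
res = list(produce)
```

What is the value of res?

Step 1: Nested generator over range(3) x range(3) where val != y:
  (0, 0): excluded (val == y)
  (0, 1): included
  (0, 2): included
  (1, 0): included
  (1, 1): excluded (val == y)
  (1, 2): included
  (2, 0): included
  (2, 1): included
  (2, 2): excluded (val == y)
Therefore res = [(0, 1), (0, 2), (1, 0), (1, 2), (2, 0), (2, 1)].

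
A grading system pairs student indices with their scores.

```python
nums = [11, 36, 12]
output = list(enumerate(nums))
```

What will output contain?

Step 1: enumerate pairs each element with its index:
  (0, 11)
  (1, 36)
  (2, 12)
Therefore output = [(0, 11), (1, 36), (2, 12)].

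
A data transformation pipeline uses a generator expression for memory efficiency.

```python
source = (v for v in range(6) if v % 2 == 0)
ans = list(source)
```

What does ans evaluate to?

Step 1: Filter range(6) keeping only even values:
  v=0: even, included
  v=1: odd, excluded
  v=2: even, included
  v=3: odd, excluded
  v=4: even, included
  v=5: odd, excluded
Therefore ans = [0, 2, 4].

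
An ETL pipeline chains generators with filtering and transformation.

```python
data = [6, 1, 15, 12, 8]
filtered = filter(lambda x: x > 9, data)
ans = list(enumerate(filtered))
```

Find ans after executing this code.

Step 1: Filter [6, 1, 15, 12, 8] for > 9: [15, 12].
Step 2: enumerate re-indexes from 0: [(0, 15), (1, 12)].
Therefore ans = [(0, 15), (1, 12)].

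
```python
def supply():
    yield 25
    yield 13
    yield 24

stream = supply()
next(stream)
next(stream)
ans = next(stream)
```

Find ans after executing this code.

Step 1: supply() creates a generator.
Step 2: next(stream) yields 25 (consumed and discarded).
Step 3: next(stream) yields 13 (consumed and discarded).
Step 4: next(stream) yields 24, assigned to ans.
Therefore ans = 24.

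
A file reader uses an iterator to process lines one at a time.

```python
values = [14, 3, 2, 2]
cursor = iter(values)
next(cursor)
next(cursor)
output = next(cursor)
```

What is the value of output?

Step 1: Create iterator over [14, 3, 2, 2].
Step 2: next() consumes 14.
Step 3: next() consumes 3.
Step 4: next() returns 2.
Therefore output = 2.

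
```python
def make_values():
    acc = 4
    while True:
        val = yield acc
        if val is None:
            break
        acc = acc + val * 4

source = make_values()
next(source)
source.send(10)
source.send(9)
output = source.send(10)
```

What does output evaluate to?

Step 1: next() -> yield acc=4.
Step 2: send(10) -> val=10, acc = 4 + 10*4 = 44, yield 44.
Step 3: send(9) -> val=9, acc = 44 + 9*4 = 80, yield 80.
Step 4: send(10) -> val=10, acc = 80 + 10*4 = 120, yield 120.
Therefore output = 120.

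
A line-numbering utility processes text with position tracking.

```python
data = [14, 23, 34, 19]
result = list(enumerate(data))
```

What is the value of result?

Step 1: enumerate pairs each element with its index:
  (0, 14)
  (1, 23)
  (2, 34)
  (3, 19)
Therefore result = [(0, 14), (1, 23), (2, 34), (3, 19)].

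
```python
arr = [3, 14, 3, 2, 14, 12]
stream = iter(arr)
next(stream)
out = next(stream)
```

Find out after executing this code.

Step 1: Create iterator over [3, 14, 3, 2, 14, 12].
Step 2: next() consumes 3.
Step 3: next() returns 14.
Therefore out = 14.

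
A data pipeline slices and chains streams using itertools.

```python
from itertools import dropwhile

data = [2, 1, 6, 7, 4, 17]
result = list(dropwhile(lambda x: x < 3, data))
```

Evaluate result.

Step 1: dropwhile drops elements while < 3:
  2 < 3: dropped
  1 < 3: dropped
  6: kept (dropping stopped)
Step 2: Remaining elements kept regardless of condition.
Therefore result = [6, 7, 4, 17].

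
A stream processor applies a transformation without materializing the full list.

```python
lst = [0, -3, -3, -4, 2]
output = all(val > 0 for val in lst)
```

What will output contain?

Step 1: Check val > 0 for each element in [0, -3, -3, -4, 2]:
  0 > 0: False
  -3 > 0: False
  -3 > 0: False
  -4 > 0: False
  2 > 0: True
Step 2: all() returns False.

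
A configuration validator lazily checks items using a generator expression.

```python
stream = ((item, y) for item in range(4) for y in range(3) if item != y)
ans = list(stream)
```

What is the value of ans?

Step 1: Nested generator over range(4) x range(3) where item != y:
  (0, 0): excluded (item == y)
  (0, 1): included
  (0, 2): included
  (1, 0): included
  (1, 1): excluded (item == y)
  (1, 2): included
  (2, 0): included
  (2, 1): included
  (2, 2): excluded (item == y)
  (3, 0): included
  (3, 1): included
  (3, 2): included
Therefore ans = [(0, 1), (0, 2), (1, 0), (1, 2), (2, 0), (2, 1), (3, 0), (3, 1), (3, 2)].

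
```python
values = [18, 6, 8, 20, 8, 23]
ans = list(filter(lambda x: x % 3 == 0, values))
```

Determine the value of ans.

Step 1: Filter elements divisible by 3:
  18 % 3 = 0: kept
  6 % 3 = 0: kept
  8 % 3 = 2: removed
  20 % 3 = 2: removed
  8 % 3 = 2: removed
  23 % 3 = 2: removed
Therefore ans = [18, 6].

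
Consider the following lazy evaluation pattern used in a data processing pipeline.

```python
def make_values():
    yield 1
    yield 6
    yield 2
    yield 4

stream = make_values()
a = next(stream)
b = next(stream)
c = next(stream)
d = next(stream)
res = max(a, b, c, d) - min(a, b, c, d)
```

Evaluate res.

Step 1: Create generator and consume all values:
  a = next(stream) = 1
  b = next(stream) = 6
  c = next(stream) = 2
  d = next(stream) = 4
Step 2: max = 6, min = 1, res = 6 - 1 = 5.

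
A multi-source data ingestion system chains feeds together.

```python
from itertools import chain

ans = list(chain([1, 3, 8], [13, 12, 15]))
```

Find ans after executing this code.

Step 1: chain() concatenates iterables: [1, 3, 8] + [13, 12, 15].
Therefore ans = [1, 3, 8, 13, 12, 15].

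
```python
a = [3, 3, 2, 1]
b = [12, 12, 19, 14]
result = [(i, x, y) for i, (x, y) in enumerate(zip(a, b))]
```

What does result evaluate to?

Step 1: enumerate(zip(a, b)) gives index with paired elements:
  i=0: (3, 12)
  i=1: (3, 12)
  i=2: (2, 19)
  i=3: (1, 14)
Therefore result = [(0, 3, 12), (1, 3, 12), (2, 2, 19), (3, 1, 14)].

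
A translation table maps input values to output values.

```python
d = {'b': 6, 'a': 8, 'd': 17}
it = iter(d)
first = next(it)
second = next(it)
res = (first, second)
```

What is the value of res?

Step 1: iter(d) iterates over keys: ['b', 'a', 'd'].
Step 2: first = next(it) = 'b', second = next(it) = 'a'.
Therefore res = ('b', 'a').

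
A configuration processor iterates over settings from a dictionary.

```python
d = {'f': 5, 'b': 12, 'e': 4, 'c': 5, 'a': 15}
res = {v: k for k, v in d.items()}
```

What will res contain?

Step 1: Invert dict (swap keys and values):
  'f': 5 -> 5: 'f'
  'b': 12 -> 12: 'b'
  'e': 4 -> 4: 'e'
  'c': 5 -> 5: 'c'
  'a': 15 -> 15: 'a'
Therefore res = {5: 'c', 12: 'b', 4: 'e', 15: 'a'}.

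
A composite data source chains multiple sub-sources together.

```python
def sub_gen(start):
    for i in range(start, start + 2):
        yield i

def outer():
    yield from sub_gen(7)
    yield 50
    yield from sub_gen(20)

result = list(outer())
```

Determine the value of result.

Step 1: outer() delegates to sub_gen(7):
  yield 7
  yield 8
Step 2: yield 50
Step 3: Delegates to sub_gen(20):
  yield 20
  yield 21
Therefore result = [7, 8, 50, 20, 21].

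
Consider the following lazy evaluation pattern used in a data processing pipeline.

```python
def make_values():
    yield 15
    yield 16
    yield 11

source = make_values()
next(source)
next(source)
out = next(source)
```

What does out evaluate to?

Step 1: make_values() creates a generator.
Step 2: next(source) yields 15 (consumed and discarded).
Step 3: next(source) yields 16 (consumed and discarded).
Step 4: next(source) yields 11, assigned to out.
Therefore out = 11.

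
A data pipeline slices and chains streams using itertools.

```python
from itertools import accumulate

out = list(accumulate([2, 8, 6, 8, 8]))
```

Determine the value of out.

Step 1: accumulate computes running sums:
  + 2 = 2
  + 8 = 10
  + 6 = 16
  + 8 = 24
  + 8 = 32
Therefore out = [2, 10, 16, 24, 32].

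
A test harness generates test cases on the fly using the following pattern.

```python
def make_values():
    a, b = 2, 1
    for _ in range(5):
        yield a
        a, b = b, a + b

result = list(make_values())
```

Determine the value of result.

Step 1: Fibonacci-like sequence starting with a=2, b=1:
  Iteration 1: yield a=2, then a,b = 1,3
  Iteration 2: yield a=1, then a,b = 3,4
  Iteration 3: yield a=3, then a,b = 4,7
  Iteration 4: yield a=4, then a,b = 7,11
  Iteration 5: yield a=7, then a,b = 11,18
Therefore result = [2, 1, 3, 4, 7].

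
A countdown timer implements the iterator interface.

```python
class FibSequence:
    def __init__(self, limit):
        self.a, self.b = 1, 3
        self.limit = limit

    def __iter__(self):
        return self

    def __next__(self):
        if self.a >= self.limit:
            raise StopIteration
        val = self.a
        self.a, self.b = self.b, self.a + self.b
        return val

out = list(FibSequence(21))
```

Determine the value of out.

Step 1: Fibonacci-like sequence (a=1, b=3) until >= 21:
  Yield 1, then a,b = 3,4
  Yield 3, then a,b = 4,7
  Yield 4, then a,b = 7,11
  Yield 7, then a,b = 11,18
  Yield 11, then a,b = 18,29
  Yield 18, then a,b = 29,47
Step 2: 29 >= 21, stop.
Therefore out = [1, 3, 4, 7, 11, 18].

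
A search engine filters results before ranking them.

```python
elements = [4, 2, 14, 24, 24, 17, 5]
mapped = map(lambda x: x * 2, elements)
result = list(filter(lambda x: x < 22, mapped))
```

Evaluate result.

Step 1: Map x * 2:
  4 -> 8
  2 -> 4
  14 -> 28
  24 -> 48
  24 -> 48
  17 -> 34
  5 -> 10
Step 2: Filter for < 22:
  8: kept
  4: kept
  28: removed
  48: removed
  48: removed
  34: removed
  10: kept
Therefore result = [8, 4, 10].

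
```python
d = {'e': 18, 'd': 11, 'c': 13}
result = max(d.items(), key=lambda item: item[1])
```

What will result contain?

Step 1: Find item with maximum value:
  ('e', 18)
  ('d', 11)
  ('c', 13)
Step 2: Maximum value is 18 at key 'e'.
Therefore result = ('e', 18).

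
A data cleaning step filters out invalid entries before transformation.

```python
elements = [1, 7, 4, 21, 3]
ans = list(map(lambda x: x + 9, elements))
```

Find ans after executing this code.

Step 1: Apply lambda x: x + 9 to each element:
  1 -> 10
  7 -> 16
  4 -> 13
  21 -> 30
  3 -> 12
Therefore ans = [10, 16, 13, 30, 12].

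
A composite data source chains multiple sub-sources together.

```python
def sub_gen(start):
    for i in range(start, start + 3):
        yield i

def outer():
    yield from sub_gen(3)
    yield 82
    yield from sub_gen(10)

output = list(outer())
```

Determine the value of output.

Step 1: outer() delegates to sub_gen(3):
  yield 3
  yield 4
  yield 5
Step 2: yield 82
Step 3: Delegates to sub_gen(10):
  yield 10
  yield 11
  yield 12
Therefore output = [3, 4, 5, 82, 10, 11, 12].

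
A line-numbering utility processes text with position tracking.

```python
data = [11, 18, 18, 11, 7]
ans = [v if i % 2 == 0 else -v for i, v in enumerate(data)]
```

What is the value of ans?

Step 1: For each (i, v), keep v if i is even, negate if odd:
  i=0 (even): keep 11
  i=1 (odd): negate to -18
  i=2 (even): keep 18
  i=3 (odd): negate to -11
  i=4 (even): keep 7
Therefore ans = [11, -18, 18, -11, 7].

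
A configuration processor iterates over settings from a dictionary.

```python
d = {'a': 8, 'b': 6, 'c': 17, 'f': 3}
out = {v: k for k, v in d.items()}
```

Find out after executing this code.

Step 1: Invert dict (swap keys and values):
  'a': 8 -> 8: 'a'
  'b': 6 -> 6: 'b'
  'c': 17 -> 17: 'c'
  'f': 3 -> 3: 'f'
Therefore out = {8: 'a', 6: 'b', 17: 'c', 3: 'f'}.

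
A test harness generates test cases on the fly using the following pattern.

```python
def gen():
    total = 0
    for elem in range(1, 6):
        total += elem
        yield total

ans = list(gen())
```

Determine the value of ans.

Step 1: Generator accumulates running sum:
  elem=1: total = 1, yield 1
  elem=2: total = 3, yield 3
  elem=3: total = 6, yield 6
  elem=4: total = 10, yield 10
  elem=5: total = 15, yield 15
Therefore ans = [1, 3, 6, 10, 15].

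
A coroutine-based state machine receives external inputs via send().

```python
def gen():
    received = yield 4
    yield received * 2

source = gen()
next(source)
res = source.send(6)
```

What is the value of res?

Step 1: next(source) advances to first yield, producing 4.
Step 2: send(6) resumes, received = 6.
Step 3: yield received * 2 = 6 * 2 = 12.
Therefore res = 12.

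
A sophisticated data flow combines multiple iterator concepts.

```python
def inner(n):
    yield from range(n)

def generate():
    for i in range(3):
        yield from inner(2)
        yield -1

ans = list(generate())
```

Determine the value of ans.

Step 1: For each i in range(3):
  i=0: yield from inner(2) -> [0, 1], then yield -1
  i=1: yield from inner(2) -> [0, 1], then yield -1
  i=2: yield from inner(2) -> [0, 1], then yield -1
Therefore ans = [0, 1, -1, 0, 1, -1, 0, 1, -1].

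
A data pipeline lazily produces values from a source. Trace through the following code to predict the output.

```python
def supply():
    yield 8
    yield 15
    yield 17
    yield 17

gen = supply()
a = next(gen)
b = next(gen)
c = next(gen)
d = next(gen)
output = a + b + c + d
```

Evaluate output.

Step 1: Create generator and consume all values:
  a = next(gen) = 8
  b = next(gen) = 15
  c = next(gen) = 17
  d = next(gen) = 17
Step 2: output = 8 + 15 + 17 + 17 = 57.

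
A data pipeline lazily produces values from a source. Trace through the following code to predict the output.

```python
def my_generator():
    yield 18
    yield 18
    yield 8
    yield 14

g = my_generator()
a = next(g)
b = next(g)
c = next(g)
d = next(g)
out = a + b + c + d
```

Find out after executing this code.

Step 1: Create generator and consume all values:
  a = next(g) = 18
  b = next(g) = 18
  c = next(g) = 8
  d = next(g) = 14
Step 2: out = 18 + 18 + 8 + 14 = 58.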